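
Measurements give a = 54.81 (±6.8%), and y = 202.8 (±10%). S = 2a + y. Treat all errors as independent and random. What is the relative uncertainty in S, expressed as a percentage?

For a sum/difference, combine absolute errors in quadrature:
  (2·δa)² = 55.6;  (δy)² = 411
δS = √(467) = 21.6
S = 312.4, so δS/S = 21.6/312.4 = 0.0692.

6.92%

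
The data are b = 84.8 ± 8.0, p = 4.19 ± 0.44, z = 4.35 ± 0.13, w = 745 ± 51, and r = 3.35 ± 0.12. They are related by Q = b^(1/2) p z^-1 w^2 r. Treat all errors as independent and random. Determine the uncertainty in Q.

Products/powers → add relative errors in quadrature, weighted by exponent:
  (½·δb/b)² = (0.5×0.0943)² = 0.00222;  (1·δp/p)² = (1×0.105)² = 0.0110;  (-1·δz/z)² = (-1×0.0299)² = 0.000893;  (2·δw/w)² = (2×0.0685)² = 0.0187;  (1·δr/r)² = (1×0.0358)² = 0.00128
δQ/Q = √(0.0342) = 0.185
Q = 1.65e+07, so δQ = 0.185 × 1.65e+07 = 3.05e+06.

3.05e+06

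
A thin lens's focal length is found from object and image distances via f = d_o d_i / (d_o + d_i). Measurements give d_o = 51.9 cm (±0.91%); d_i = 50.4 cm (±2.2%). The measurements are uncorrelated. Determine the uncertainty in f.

∂f/∂d_o = (d_i/(d_o+d_i))² = 0.243;  ∂f/∂d_i = (d_o/(d_o+d_i))² = 0.257
δf = √((∂f/∂d_o · δd_o)² + (∂f/∂d_i · δd_i)²) = √(0.0131 + 0.0814) = 0.308 cm

0.308 cm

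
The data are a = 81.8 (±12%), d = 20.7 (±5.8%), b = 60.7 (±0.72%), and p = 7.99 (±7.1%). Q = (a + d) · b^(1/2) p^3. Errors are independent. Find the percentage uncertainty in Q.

Let u = a + d = 102. δu = √(δa² + δd²) = √(96.4 + 1.44) = 9.89, so δu/u = 0.0965.
Q is then a monomial in u, b, p:
δQ/Q = √((δu/u)² + (½·δb/b)² + (3·δp/p)²) = √(0.00931 + 1.3e-05 + 0.0454) = 0.234

23.4%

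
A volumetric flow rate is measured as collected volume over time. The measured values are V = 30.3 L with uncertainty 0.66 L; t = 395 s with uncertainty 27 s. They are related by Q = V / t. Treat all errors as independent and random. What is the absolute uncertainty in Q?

0.00550 L/s

For a monomial Q ∝ V, t^-1, fractional errors add in quadrature:
  (1·δV/V)² = (1×0.0218)² = 0.000474;  (-1·δt/t)² = (-1×0.0684)² = 0.00467
δQ/Q = √(0.00515) = 0.0717
Q = 0.0767 L/s, so δQ = 0.0717 × 0.0767 = 0.00550 L/s.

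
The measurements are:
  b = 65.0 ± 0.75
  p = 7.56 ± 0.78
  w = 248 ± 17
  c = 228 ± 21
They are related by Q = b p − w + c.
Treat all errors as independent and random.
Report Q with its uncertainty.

471 ± 57.7

Let h = b·p = 491. δh/h = √((1·δb/b)² + (1·δp/p)²) = √(0.000133 + 0.0106) = 0.104, so δh = 51.0.
Q = h − w + c: δQ = √(δh² + δw² + δc²) = √(2600 + 289 + 441) = 57.7
Q = 471.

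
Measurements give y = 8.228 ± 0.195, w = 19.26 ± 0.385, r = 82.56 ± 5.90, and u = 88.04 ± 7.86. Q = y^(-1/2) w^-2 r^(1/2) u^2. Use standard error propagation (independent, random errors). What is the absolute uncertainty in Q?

Q is a product of powers, so relative uncertainties combine in quadrature:
  (−½·δy/y)² = (-0.5×0.0237)² = 0.000140;  (-2·δw/w)² = (-2×0.0200)² = 0.00160;  (½·δr/r)² = (0.5×0.0715)² = 0.00128;  (2·δu/u)² = (2×0.0893)² = 0.0319
δQ/Q = √(0.0349) = 0.187
Q = 66.19, so δQ = 0.187 × 66.19 = 12.4.

12.4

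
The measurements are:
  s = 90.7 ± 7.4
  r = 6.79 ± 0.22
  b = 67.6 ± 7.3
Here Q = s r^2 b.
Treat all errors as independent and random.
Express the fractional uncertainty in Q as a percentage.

Each factor contributes (exponent × relative error)² to (δQ/Q)²:
  (1·δs/s)² = (1×0.0816)² = 0.00666;  (2·δr/r)² = (2×0.0324)² = 0.00420;  (1·δb/b)² = (1×0.108)² = 0.0117
δQ/Q = √(0.0225) = 0.150

15.0%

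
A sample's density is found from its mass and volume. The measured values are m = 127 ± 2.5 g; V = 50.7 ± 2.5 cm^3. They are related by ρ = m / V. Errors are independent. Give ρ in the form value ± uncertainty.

Relative error in a monomial: (δρ/ρ)² = Σ (nᵢ · δxᵢ/xᵢ)².
  (1·δm/m)² = (1×0.0197)² = 0.000388;  (-1·δV/V)² = (-1×0.0493)² = 0.00243
δρ/ρ = √(0.00282) = 0.0531
ρ = 2.50 g/cm^3, so δρ = 0.0531 × 2.50 = 0.133 g/cm^3.

2.50 ± 0.133 g/cm^3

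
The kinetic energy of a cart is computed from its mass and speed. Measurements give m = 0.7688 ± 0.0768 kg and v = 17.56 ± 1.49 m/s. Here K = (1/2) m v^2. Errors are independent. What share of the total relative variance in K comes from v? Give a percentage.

(δK/K)² = (1·δm/m)² + (2·δv/v)²
  m term: (1×0.0999)² = 0.00998
  v term: (2×0.0849)² = 0.0288
Total = 0.0388. Share from v = 0.0288/0.0388 = 0.743.

74.3%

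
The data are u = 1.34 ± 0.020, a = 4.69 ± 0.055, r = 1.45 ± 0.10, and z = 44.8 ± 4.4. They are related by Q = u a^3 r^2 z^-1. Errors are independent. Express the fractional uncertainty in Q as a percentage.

Products/powers → add relative errors in quadrature, weighted by exponent:
  (1·δu/u)² = (1×0.0149)² = 0.000223;  (3·δa/a)² = (3×0.0117)² = 0.00124;  (2·δr/r)² = (2×0.0690)² = 0.0190;  (-1·δz/z)² = (-1×0.0982)² = 0.00965
δQ/Q = √(0.0301) = 0.174

17.4%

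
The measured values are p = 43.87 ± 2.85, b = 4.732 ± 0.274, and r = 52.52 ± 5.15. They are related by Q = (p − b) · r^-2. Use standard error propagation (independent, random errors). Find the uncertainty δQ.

0.00297

Let u = p − b = 39.14. δu = √(δp² + δb²) = √(8.12 + 0.0751) = 2.86, so δu/u = 0.0732.
Q is then a monomial in u, r:
δQ/Q = √((δu/u)² + (-2·δr/r)²) = √(0.00535 + 0.0385) = 0.209
Q = 0.01419, so δQ = 0.209 × 0.01419 = 0.00297.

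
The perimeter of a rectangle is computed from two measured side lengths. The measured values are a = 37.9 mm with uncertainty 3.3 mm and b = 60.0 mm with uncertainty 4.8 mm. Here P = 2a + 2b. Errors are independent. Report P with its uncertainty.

196 ± 11.6 mm

Sums and differences: (δP)² = Σ (cᵢ δxᵢ)².
  (2·δa)² = 43.6;  (2·δb)² = 92.2
δP = √(136) = 11.6 mm
P = 196 mm.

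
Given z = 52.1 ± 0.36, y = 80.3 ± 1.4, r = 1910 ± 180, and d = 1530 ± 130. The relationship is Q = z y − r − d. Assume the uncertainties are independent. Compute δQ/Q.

Let p = z·y = 4180. δp/p = √((1·δz/z)² + (1·δy/y)²) = √(4.77e-05 + 0.000304) = 0.0188, so δp = 78.5.
Q = p − r − d: δQ = √(δp² + δr² + δd²) = √(6160 + 32400 + 16900) = 235
Q = 744, so δQ/Q = 235/744 = 0.317.

0.317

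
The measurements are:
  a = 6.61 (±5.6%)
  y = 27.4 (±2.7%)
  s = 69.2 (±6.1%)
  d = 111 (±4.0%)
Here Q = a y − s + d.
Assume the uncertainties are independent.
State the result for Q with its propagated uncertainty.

223 ± 12.8

Let p = a·y = 181. δp/p = √((1·δa/a)² + (1·δy/y)²) = √(0.00314 + 0.000729) = 0.0622, so δp = 11.3.
Q = p − s + d: δQ = √(δp² + δs² + δd²) = √(127 + 17.8 + 19.7) = 12.8
Q = 223.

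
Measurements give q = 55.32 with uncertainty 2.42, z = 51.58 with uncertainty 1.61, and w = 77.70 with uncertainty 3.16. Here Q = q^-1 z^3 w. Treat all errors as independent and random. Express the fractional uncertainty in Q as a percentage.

11.1%

For a monomial Q ∝ q^-1, z^3, w, fractional errors add in quadrature:
  (-1·δq/q)² = (-1×0.0437)² = 0.00191;  (3·δz/z)² = (3×0.0312)² = 0.00877;  (1·δw/w)² = (1×0.0407)² = 0.00165
δQ/Q = √(0.0123) = 0.111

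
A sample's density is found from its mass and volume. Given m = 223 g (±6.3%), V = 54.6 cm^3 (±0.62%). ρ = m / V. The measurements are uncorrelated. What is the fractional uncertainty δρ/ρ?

Since ρ is a product/quotient, work with relative uncertainties:
  (1·δm/m)² = (1×0.0630)² = 0.00397;  (-1·δV/V)² = (-1×0.00620)² = 3.84e-05
δρ/ρ = √(0.00401) = 0.0633

0.0633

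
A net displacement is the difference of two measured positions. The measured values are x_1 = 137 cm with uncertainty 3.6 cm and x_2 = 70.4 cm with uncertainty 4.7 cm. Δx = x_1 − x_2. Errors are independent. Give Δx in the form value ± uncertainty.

66.6 ± 5.92 cm

Δx is a linear combination, so absolute uncertainties add in quadrature:
  (δx_1)² = 13.0;  (δx_2)² = 22.1
δΔx = √(35.1) = 5.92 cm
Δx = 66.6 cm.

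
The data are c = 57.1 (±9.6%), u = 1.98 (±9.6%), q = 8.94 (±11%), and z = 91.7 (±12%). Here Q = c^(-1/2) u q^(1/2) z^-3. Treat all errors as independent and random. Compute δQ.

Q is a product of powers, so relative uncertainties combine in quadrature:
  (−½·δc/c)² = (-0.5×0.0960)² = 0.00230;  (1·δu/u)² = (1×0.0960)² = 0.00922;  (½·δq/q)² = (0.5×0.110)² = 0.00302;  (-3·δz/z)² = (-3×0.120)² = 0.130
δQ/Q = √(0.144) = 0.380
Q = 1.02e-06, so δQ = 0.380 × 1.02e-06 = 3.86e-07.

3.86e-07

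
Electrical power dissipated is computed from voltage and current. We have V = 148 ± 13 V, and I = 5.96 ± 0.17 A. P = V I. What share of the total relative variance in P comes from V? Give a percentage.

(δP/P)² = (1·δV/V)² + (1·δI/I)²
  V term: (1×0.0878)² = 0.00772
  I term: (1×0.0285)² = 0.000814
Total = 0.00853. Share from V = 0.00772/0.00853 = 0.905.

90.5%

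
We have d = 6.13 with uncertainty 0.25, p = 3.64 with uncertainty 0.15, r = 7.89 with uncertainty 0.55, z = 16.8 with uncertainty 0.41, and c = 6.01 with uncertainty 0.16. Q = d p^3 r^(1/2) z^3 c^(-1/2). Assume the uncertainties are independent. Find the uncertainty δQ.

Q is a product of powers, so relative uncertainties combine in quadrature:
  (1·δd/d)² = (1×0.0408)² = 0.00166;  (3·δp/p)² = (3×0.0412)² = 0.0153;  (½·δr/r)² = (0.5×0.0697)² = 0.00121;  (3·δz/z)² = (3×0.0244)² = 0.00536;  (−½·δc/c)² = (-0.5×0.0266)² = 0.000177
δQ/Q = √(0.0237) = 0.154
Q = 1.61e+06, so δQ = 0.154 × 1.61e+06 = 2.47e+05.

2.47e+05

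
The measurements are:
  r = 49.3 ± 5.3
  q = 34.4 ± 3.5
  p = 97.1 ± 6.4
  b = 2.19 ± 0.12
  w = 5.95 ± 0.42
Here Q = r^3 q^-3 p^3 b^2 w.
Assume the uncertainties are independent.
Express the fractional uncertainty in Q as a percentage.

50.3%

Relative error in a monomial: (δQ/Q)² = Σ (nᵢ · δxᵢ/xᵢ)².
  (3·δr/r)² = (3×0.108)² = 0.104;  (-3·δq/q)² = (-3×0.102)² = 0.0932;  (3·δp/p)² = (3×0.0659)² = 0.0391;  (2·δb/b)² = (2×0.0548)² = 0.0120;  (1·δw/w)² = (1×0.0706)² = 0.00498
δQ/Q = √(0.253) = 0.503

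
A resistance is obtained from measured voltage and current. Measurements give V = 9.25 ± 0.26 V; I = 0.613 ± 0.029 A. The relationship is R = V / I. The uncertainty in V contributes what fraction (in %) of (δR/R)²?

(δR/R)² = (1·δV/V)² + (-1·δI/I)²
  V term: (1×0.0281)² = 0.000790
  I term: (-1×0.0473)² = 0.00224
Total = 0.00303. Share from V = 0.000790/0.00303 = 0.261.

26.1%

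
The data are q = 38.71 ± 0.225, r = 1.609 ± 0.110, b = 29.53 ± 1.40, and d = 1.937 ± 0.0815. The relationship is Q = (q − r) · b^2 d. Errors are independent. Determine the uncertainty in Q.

Let u = q − r = 37.10. δu = √(δq² + δr²) = √(0.0506 + 0.0121) = 0.250, so δu/u = 0.00675.
Q is then a monomial in u, b, d:
δQ/Q = √((δu/u)² + (2·δb/b)² + (1·δd/d)²) = √(4.56e-05 + 0.00899 + 0.00177) = 0.104
Q = 62670, so δQ = 0.104 × 62670 = 6510.

6510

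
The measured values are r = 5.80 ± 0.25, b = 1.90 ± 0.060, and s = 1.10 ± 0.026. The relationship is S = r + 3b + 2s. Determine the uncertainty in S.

0.312

Absolute uncertainties add in quadrature for a linear combination:
  (δr)² = 0.0625;  (3·δb)² = 0.0324;  (2·δs)² = 0.00270
δS = √(0.0976) = 0.312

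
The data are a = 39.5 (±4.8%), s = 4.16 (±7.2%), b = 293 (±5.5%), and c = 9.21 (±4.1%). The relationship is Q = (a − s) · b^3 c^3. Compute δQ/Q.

Let u = a − s = 35.3. δu = √(δa² + δs²) = √(3.59 + 0.0897) = 1.92, so δu/u = 0.0543.
Q is then a monomial in u, b, c:
δQ/Q = √((δu/u)² + (3·δb/b)² + (3·δc/c)²) = √(0.00295 + 0.0272 + 0.0151) = 0.213

0.213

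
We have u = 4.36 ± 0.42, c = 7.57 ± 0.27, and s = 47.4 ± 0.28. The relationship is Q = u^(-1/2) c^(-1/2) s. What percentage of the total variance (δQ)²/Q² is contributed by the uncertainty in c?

11.9%

(δQ/Q)² = (−½·δu/u)² + (−½·δc/c)² + (1·δs/s)²
  u term: (-0.5×0.0963)² = 0.00232
  c term: (-0.5×0.0357)² = 0.000318
  s term: (1×0.00591)² = 3.49e-05
Total = 0.00267. Share from c = 0.000318/0.00267 = 0.119.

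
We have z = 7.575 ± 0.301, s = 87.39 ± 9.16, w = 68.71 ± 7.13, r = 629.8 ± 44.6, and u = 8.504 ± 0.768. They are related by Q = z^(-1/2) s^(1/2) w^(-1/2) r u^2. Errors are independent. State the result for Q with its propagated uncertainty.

Each factor contributes (exponent × relative error)² to (δQ/Q)²:
  (−½·δz/z)² = (-0.5×0.0397)² = 0.000395;  (½·δs/s)² = (0.5×0.105)² = 0.00275;  (−½·δw/w)² = (-0.5×0.104)² = 0.00269;  (1·δr/r)² = (1×0.0708)² = 0.00501;  (2·δu/u)² = (2×0.0903)² = 0.0326
δQ/Q = √(0.0435) = 0.209
Q = 18660, so δQ = 0.209 × 18660 = 3890.

18660 ± 3890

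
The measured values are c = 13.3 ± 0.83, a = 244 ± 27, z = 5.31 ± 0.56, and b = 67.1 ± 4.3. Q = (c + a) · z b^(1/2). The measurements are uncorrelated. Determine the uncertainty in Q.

Let u = c + a = 257. δu = √(δc² + δa²) = √(0.689 + 729) = 27.0, so δu/u = 0.105.
Q is then a monomial in u, z, b:
δQ/Q = √((δu/u)² + (1·δz/z)² + (½·δb/b)²) = √(0.0110 + 0.0111 + 0.00103) = 0.152
Q = 11200, so δQ = 0.152 × 11200 = 1700.

1700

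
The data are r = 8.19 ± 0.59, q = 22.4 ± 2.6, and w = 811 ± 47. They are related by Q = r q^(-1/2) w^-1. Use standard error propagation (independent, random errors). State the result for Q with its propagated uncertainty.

Since Q is a product/quotient, work with relative uncertainties:
  (1·δr/r)² = (1×0.0720)² = 0.00519;  (−½·δq/q)² = (-0.5×0.116)² = 0.00337;  (-1·δw/w)² = (-1×0.0580)² = 0.00336
δQ/Q = √(0.0119) = 0.109
Q = 0.00213, so δQ = 0.109 × 0.00213 = 0.000233.

0.00213 ± 0.000233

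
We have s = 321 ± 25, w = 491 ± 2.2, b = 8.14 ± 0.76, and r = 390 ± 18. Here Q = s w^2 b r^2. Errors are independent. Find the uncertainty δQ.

1.47e+13

Products/powers → add relative errors in quadrature, weighted by exponent:
  (1·δs/s)² = (1×0.0779)² = 0.00607;  (2·δw/w)² = (2×0.00448)² = 8.03e-05;  (1·δb/b)² = (1×0.0934)² = 0.00872;  (2·δr/r)² = (2×0.0462)² = 0.00852
δQ/Q = √(0.0234) = 0.153
Q = 9.58e+13, so δQ = 0.153 × 9.58e+13 = 1.47e+13.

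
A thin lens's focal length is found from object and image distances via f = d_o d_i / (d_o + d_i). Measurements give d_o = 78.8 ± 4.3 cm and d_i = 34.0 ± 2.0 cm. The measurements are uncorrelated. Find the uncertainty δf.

1.05 cm

∂f/∂d_o = (d_i/(d_o+d_i))² = 0.0909;  ∂f/∂d_i = (d_o/(d_o+d_i))² = 0.488
δf = √((∂f/∂d_o · δd_o)² + (∂f/∂d_i · δd_i)²) = √(0.153 + 0.953) = 1.05 cm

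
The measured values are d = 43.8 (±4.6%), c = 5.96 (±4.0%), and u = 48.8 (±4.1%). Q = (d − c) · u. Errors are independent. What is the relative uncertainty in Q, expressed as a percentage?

6.75%

Let w = d − c = 37.8. δw = √(δd² + δc²) = √(4.06 + 0.0568) = 2.03, so δw/w = 0.0536.
Q is then a monomial in w, u:
δQ/Q = √((δw/w)² + (1·δu/u)²) = √(0.00287 + 0.00168) = 0.0675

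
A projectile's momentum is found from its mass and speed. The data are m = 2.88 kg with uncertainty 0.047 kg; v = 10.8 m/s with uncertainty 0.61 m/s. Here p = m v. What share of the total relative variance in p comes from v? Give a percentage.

(δp/p)² = (1·δm/m)² + (1·δv/v)²
  m term: (1×0.0163)² = 0.000266
  v term: (1×0.0565)² = 0.00319
Total = 0.00346. Share from v = 0.00319/0.00346 = 0.923.

92.3%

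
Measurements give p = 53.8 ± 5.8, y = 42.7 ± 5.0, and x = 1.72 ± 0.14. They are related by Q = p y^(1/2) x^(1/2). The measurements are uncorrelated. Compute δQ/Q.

0.129

Q is a product of powers, so relative uncertainties combine in quadrature:
  (1·δp/p)² = (1×0.108)² = 0.0116;  (½·δy/y)² = (0.5×0.117)² = 0.00343;  (½·δx/x)² = (0.5×0.0814)² = 0.00166
δQ/Q = √(0.0167) = 0.129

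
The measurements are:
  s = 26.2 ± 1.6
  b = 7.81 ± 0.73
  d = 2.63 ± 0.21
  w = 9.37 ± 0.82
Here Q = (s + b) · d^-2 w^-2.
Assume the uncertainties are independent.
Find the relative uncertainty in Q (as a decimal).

0.243

Let u = s + b = 34.0. δu = √(δs² + δb²) = √(2.56 + 0.533) = 1.76, so δu/u = 0.0517.
Q is then a monomial in u, d, w:
δQ/Q = √((δu/u)² + (-2·δd/d)² + (-2·δw/w)²) = √(0.00267 + 0.0255 + 0.0306) = 0.243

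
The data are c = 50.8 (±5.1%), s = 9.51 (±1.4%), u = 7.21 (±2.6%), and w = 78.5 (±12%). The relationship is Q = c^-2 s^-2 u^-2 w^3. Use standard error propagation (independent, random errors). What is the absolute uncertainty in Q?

Relative error in a monomial: (δQ/Q)² = Σ (nᵢ · δxᵢ/xᵢ)².
  (-2·δc/c)² = (-2×0.0510)² = 0.0104;  (-2·δs/s)² = (-2×0.0140)² = 0.000784;  (-2·δu/u)² = (-2×0.0260)² = 0.00270;  (3·δw/w)² = (3×0.120)² = 0.130
δQ/Q = √(0.143) = 0.379
Q = 0.0399, so δQ = 0.379 × 0.0399 = 0.0151.

0.0151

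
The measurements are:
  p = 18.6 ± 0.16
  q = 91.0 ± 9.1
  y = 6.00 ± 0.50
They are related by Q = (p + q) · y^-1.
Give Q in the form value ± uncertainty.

Let u = p + q = 110. δu = √(δp² + δq²) = √(0.0256 + 82.8) = 9.10, so δu/u = 0.0830.
Q is then a monomial in u, y:
δQ/Q = √((δu/u)² + (-1·δy/y)²) = √(0.00690 + 0.00694) = 0.118
Q = 18.3, so δQ = 0.118 × 18.3 = 2.15.

18.3 ± 2.15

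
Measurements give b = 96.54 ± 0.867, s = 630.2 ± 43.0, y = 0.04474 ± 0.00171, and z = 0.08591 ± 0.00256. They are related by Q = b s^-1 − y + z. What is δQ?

0.0110

Let p = b·s^-1 = 0.1532. δp/p = √((1·δb/b)² + (-1·δs/s)²) = √(8.07e-05 + 0.00466) = 0.0688, so δp = 0.0105.
Q = p − y + z: δQ = √(δp² + δy² + δz²) = √(0.000111 + 2.92e-06 + 6.55e-06) = 0.0110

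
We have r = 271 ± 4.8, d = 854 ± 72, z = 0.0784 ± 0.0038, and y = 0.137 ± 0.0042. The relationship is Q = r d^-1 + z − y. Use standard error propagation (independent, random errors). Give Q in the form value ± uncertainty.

Let p = r·d^-1 = 0.317. δp/p = √((1·δr/r)² + (-1·δd/d)²) = √(0.000314 + 0.00711) = 0.0861, so δp = 0.0273.
Q = p + z − y: δQ = √(δp² + δz² + δy²) = √(0.000747 + 1.44e-05 + 1.76e-05) = 0.0279
Q = 0.259.

0.259 ± 0.0279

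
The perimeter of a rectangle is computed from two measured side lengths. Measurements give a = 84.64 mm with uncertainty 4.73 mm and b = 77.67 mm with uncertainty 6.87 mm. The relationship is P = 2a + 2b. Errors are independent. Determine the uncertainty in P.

Each term contributes (cᵢ δxᵢ)² to (δP)²:
  (2·δa)² = 89.5;  (2·δb)² = 189
δP = √(278) = 16.7 mm

16.7 mm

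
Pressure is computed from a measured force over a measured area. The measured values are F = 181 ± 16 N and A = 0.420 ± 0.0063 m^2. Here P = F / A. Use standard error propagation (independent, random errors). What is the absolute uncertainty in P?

38.6 Pa

Relative error in a monomial: (δP/P)² = Σ (nᵢ · δxᵢ/xᵢ)².
  (1·δF/F)² = (1×0.0884)² = 0.00781;  (-1·δA/A)² = (-1×0.0150)² = 0.000225
δP/P = √(0.00804) = 0.0897
P = 431 Pa, so δP = 0.0897 × 431 = 38.6 Pa.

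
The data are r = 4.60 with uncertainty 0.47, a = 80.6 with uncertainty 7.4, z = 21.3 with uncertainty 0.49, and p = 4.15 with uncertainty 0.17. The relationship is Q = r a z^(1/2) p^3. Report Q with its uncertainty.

(1.22 ± 0.226) × 10^5

Each factor contributes (exponent × relative error)² to (δQ/Q)²:
  (1·δr/r)² = (1×0.102)² = 0.0104;  (1·δa/a)² = (1×0.0918)² = 0.00843;  (½·δz/z)² = (0.5×0.0230)² = 0.000132;  (3·δp/p)² = (3×0.0410)² = 0.0151
δQ/Q = √(0.0341) = 0.185
Q = 1.22e+05, so δQ = 0.185 × 1.22e+05 = 22600.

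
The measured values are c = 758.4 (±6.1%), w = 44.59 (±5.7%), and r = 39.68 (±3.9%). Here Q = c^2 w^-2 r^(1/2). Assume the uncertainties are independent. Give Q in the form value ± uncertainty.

1822 ± 306

Relative error in a monomial: (δQ/Q)² = Σ (nᵢ · δxᵢ/xᵢ)².
  (2·δc/c)² = (2×0.0610)² = 0.0149;  (-2·δw/w)² = (-2×0.0570)² = 0.0130;  (½·δr/r)² = (0.5×0.0390)² = 0.000380
δQ/Q = √(0.0283) = 0.168
Q = 1822, so δQ = 0.168 × 1822 = 306.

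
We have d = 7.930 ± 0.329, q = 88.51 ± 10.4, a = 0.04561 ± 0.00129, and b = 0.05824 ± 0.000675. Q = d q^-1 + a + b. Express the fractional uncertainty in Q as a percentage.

Let p = d·q^-1 = 0.08959. δp/p = √((1·δd/d)² + (-1·δq/q)²) = √(0.00172 + 0.0138) = 0.125, so δp = 0.0112.
Q = p + a + b: δQ = √(δp² + δa² + δb²) = √(0.000125 + 1.66e-06 + 4.56e-07) = 0.0113
Q = 0.1934, so δQ/Q = 0.0113/0.1934 = 0.0582.

5.82%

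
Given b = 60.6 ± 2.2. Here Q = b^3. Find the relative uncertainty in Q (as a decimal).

Products/powers → add relative errors in quadrature, weighted by exponent:
  (3·δb/b)² = (3×0.0363)² = 0.0119
δQ/Q = √(0.0119) = 0.109

0.109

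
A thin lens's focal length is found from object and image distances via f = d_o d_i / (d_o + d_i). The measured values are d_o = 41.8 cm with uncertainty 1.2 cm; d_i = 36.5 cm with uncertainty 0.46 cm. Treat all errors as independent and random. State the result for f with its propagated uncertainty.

∂f/∂d_o = (d_i/(d_o+d_i))² = 0.217;  ∂f/∂d_i = (d_o/(d_o+d_i))² = 0.285
δf = √((∂f/∂d_o · δd_o)² + (∂f/∂d_i · δd_i)²) = √(0.0680 + 0.0172) = 0.292 cm
f = 19.5 cm.

19.5 ± 0.292 cm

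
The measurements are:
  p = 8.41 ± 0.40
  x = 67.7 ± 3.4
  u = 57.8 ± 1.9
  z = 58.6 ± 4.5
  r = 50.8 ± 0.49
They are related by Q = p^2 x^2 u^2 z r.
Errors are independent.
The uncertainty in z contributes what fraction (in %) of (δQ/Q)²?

(δQ/Q)² = (2·δp/p)² + (2·δx/x)² + (2·δu/u)² + (1·δz/z)² + (1·δr/r)²
  p term: (2×0.0476)² = 0.00905
  x term: (2×0.0502)² = 0.0101
  u term: (2×0.0329)² = 0.00432
  z term: (1×0.0768)² = 0.00590
  r term: (1×0.00965)² = 9.3e-05
Total = 0.0294. Share from z = 0.00590/0.0294 = 0.200.

20.0%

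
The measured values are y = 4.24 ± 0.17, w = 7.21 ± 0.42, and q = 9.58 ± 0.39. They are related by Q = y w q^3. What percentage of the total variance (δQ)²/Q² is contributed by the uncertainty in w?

(δQ/Q)² = (1·δy/y)² + (1·δw/w)² + (3·δq/q)²
  y term: (1×0.0401)² = 0.00161
  w term: (1×0.0583)² = 0.00339
  q term: (3×0.0407)² = 0.0149
Total = 0.0199. Share from w = 0.00339/0.0199 = 0.170.

17.0%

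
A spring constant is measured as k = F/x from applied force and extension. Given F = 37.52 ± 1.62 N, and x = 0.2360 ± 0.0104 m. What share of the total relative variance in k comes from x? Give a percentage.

(δk/k)² = (1·δF/F)² + (-1·δx/x)²
  F term: (1×0.0432)² = 0.00186
  x term: (-1×0.0441)² = 0.00194
Total = 0.00381. Share from x = 0.00194/0.00381 = 0.510.

51.0%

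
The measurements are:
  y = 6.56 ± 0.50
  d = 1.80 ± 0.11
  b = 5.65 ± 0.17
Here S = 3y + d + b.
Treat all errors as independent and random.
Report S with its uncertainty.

27.1 ± 1.51

Absolute uncertainties add in quadrature for a linear combination:
  (3·δy)² = 2.25;  (δd)² = 0.0121;  (δb)² = 0.0289
δS = √(2.29) = 1.51
S = 27.1.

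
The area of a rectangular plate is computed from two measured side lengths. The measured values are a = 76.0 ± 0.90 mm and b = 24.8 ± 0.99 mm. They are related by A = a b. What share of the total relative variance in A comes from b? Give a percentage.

(δA/A)² = (1·δa/a)² + (1·δb/b)²
  a term: (1×0.0118)² = 0.000140
  b term: (1×0.0399)² = 0.00159
Total = 0.00173. Share from b = 0.00159/0.00173 = 0.919.

91.9%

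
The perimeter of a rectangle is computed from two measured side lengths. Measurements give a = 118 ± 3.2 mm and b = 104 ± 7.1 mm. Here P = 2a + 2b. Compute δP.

P is a linear combination, so absolute uncertainties add in quadrature:
  (2·δa)² = 41.0;  (2·δb)² = 202
δP = √(243) = 15.6 mm

15.6 mm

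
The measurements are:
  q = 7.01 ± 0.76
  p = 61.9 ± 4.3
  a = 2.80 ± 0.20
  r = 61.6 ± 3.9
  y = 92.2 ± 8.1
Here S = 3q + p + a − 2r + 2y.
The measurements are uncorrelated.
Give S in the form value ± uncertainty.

Each term contributes (cᵢ δxᵢ)² to (δS)²:
  (3·δq)² = 5.20;  (δp)² = 18.5;  (δa)² = 0.0400;  (2·δr)² = 60.8;  (2·δy)² = 262
δS = √(347) = 18.6
S = 147.

147 ± 18.6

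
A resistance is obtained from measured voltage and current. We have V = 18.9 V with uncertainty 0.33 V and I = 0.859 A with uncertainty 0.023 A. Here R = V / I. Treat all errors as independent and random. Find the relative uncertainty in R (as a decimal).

0.0320

For a monomial R ∝ V, I^-1, fractional errors add in quadrature:
  (1·δV/V)² = (1×0.0175)² = 0.000305;  (-1·δI/I)² = (-1×0.0268)² = 0.000717
δR/R = √(0.00102) = 0.0320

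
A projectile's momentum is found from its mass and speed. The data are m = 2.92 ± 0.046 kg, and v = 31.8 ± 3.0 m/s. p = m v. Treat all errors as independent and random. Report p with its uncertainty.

Relative error in a monomial: (δp/p)² = Σ (nᵢ · δxᵢ/xᵢ)².
  (1·δm/m)² = (1×0.0158)² = 0.000248;  (1·δv/v)² = (1×0.0943)² = 0.00890
δp/p = √(0.00915) = 0.0956
p = 92.9 kg·m/s, so δp = 0.0956 × 92.9 = 8.88 kg·m/s.

92.9 ± 8.88 kg·m/s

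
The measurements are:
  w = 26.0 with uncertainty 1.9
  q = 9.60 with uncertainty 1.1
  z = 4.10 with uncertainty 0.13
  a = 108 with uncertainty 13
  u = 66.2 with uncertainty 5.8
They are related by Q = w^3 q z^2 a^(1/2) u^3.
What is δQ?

Since Q is a product/quotient, work with relative uncertainties:
  (3·δw/w)² = (3×0.0731)² = 0.0481;  (1·δq/q)² = (1×0.115)² = 0.0131;  (2·δz/z)² = (2×0.0317)² = 0.00402;  (½·δa/a)² = (0.5×0.120)² = 0.00362;  (3·δu/u)² = (3×0.0876)² = 0.0691
δQ/Q = √(0.138) = 0.371
Q = 8.55e+12, so δQ = 0.371 × 8.55e+12 = 3.18e+12.

3.18e+12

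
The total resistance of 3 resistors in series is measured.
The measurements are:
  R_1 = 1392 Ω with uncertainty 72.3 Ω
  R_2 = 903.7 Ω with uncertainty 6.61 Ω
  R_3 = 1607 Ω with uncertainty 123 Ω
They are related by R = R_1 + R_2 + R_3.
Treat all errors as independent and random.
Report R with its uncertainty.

Each term contributes (cᵢ δxᵢ)² to (δR)²:
  (δR_1)² = 5230;  (δR_2)² = 43.7;  (δR_3)² = 15100
δR = √(20400) = 143 Ω
R = 3903 Ω.

3903 ± 143 Ω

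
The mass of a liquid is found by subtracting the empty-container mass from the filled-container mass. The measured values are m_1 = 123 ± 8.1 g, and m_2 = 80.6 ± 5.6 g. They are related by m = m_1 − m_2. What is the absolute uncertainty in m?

m is a linear combination, so absolute uncertainties add in quadrature:
  (δm_1)² = 65.6;  (δm_2)² = 31.4
δm = √(97.0) = 9.85 g

9.85 g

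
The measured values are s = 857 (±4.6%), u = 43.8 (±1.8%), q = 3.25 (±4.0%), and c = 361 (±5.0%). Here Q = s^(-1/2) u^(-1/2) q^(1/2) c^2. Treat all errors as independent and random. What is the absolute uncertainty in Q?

127

Products/powers → add relative errors in quadrature, weighted by exponent:
  (−½·δs/s)² = (-0.5×0.0460)² = 0.000529;  (−½·δu/u)² = (-0.5×0.0180)² = 8.1e-05;  (½·δq/q)² = (0.5×0.0400)² = 0.000400;  (2·δc/c)² = (2×0.0500)² = 0.0100
δQ/Q = √(0.0110) = 0.105
Q = 1210, so δQ = 0.105 × 1210 = 127.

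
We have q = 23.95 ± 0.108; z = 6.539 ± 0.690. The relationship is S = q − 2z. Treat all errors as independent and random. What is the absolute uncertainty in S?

1.38

Sums and differences: (δS)² = Σ (cᵢ δxᵢ)².
  (δq)² = 0.0117;  (2·δz)² = 1.90
δS = √(1.92) = 1.38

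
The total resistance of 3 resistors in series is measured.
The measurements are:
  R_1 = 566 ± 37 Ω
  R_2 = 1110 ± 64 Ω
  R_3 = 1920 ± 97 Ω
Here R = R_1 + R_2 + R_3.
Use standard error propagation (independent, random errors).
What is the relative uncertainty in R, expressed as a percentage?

3.39%

Each term contributes (cᵢ δxᵢ)² to (δR)²:
  (δR_1)² = 1370;  (δR_2)² = 4100;  (δR_3)² = 9410
δR = √(14900) = 122 Ω
R = 3600 Ω, so δR/R = 122/3600 = 0.0339.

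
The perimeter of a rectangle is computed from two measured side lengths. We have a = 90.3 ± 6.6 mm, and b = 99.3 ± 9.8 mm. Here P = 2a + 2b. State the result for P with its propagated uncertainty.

Each term contributes (cᵢ δxᵢ)² to (δP)²:
  (2·δa)² = 174;  (2·δb)² = 384
δP = √(558) = 23.6 mm
P = 379 mm.

379 ± 23.6 mm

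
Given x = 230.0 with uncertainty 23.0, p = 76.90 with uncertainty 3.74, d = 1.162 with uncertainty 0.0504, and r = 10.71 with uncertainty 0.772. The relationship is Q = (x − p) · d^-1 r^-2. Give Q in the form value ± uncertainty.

1.149 ± 0.246

Let u = x − p = 153.1. δu = √(δx² + δp²) = √(529 + 14.0) = 23.3, so δu/u = 0.152.
Q is then a monomial in u, d, r:
δQ/Q = √((δu/u)² + (-1·δd/d)² + (-2·δr/r)²) = √(0.0232 + 0.00188 + 0.0208) = 0.214
Q = 1.149, so δQ = 0.214 × 1.149 = 0.246.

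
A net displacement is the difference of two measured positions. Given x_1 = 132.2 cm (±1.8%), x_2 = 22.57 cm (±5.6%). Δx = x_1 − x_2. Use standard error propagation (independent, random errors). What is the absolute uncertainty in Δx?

Absolute uncertainties add in quadrature for a linear combination:
  (δx_1)² = 5.66;  (δx_2)² = 1.60
δΔx = √(7.26) = 2.69 cm

2.69 cm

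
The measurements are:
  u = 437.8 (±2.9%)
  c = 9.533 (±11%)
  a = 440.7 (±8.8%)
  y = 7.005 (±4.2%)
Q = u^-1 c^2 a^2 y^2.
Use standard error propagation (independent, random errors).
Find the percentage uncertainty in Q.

29.5%

Since Q is a product/quotient, work with relative uncertainties:
  (-1·δu/u)² = (-1×0.0290)² = 0.000841;  (2·δc/c)² = (2×0.110)² = 0.0484;  (2·δa/a)² = (2×0.0880)² = 0.0310;  (2·δy/y)² = (2×0.0420)² = 0.00706
δQ/Q = √(0.0873) = 0.295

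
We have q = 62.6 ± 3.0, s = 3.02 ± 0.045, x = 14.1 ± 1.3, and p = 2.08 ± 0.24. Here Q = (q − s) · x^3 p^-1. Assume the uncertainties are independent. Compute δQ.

24400

Let u = q − s = 59.6. δu = √(δq² + δs²) = √(9.00 + 0.00202) = 3.00, so δu/u = 0.0504.
Q is then a monomial in u, x, p:
δQ/Q = √((δu/u)² + (3·δx/x)² + (-1·δp/p)²) = √(0.00254 + 0.0765 + 0.0133) = 0.304
Q = 80300, so δQ = 0.304 × 80300 = 24400.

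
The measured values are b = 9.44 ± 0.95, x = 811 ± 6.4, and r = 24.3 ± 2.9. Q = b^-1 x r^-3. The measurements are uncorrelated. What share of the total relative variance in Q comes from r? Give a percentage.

92.6%

(δQ/Q)² = (-1·δb/b)² + (1·δx/x)² + (-3·δr/r)²
  b term: (-1×0.101)² = 0.0101
  x term: (1×0.00789)² = 6.23e-05
  r term: (-3×0.119)² = 0.128
Total = 0.138. Share from r = 0.128/0.138 = 0.926.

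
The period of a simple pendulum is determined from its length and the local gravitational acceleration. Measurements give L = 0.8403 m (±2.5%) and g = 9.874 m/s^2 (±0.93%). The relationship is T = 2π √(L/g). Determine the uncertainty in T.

Products/powers → add relative errors in quadrature, weighted by exponent:
  (½·δL/L)² = (0.5×0.0250)² = 0.000156;  (−½·δg/g)² = (-0.5×0.00930)² = 2.16e-05
δT/T = √(0.000178) = 0.0133
T = 1.833 s, so δT = 0.0133 × 1.833 = 0.0244 s.

0.0244 s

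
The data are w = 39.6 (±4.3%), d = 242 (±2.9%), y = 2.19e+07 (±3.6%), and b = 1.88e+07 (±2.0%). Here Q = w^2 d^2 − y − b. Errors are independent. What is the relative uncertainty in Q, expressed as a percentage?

Let p = w^2·d^2 = 9.18e+07. δp/p = √((2·δw/w)² + (2·δd/d)²) = √(0.00740 + 0.00336) = 0.104, so δp = 9.53e+06.
Q = p − y − b: δQ = √(δp² + δy² + δb²) = √(9.08e+13 + 6.22e+11 + 1.41e+11) = 9.57e+06
Q = 5.11e+07, so δQ/Q = 9.57e+06/5.11e+07 = 0.187.

18.7%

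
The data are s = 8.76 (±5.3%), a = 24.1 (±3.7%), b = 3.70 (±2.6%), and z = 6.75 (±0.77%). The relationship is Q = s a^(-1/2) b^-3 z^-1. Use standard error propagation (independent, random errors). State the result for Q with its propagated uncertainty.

Q is a product of powers, so relative uncertainties combine in quadrature:
  (1·δs/s)² = (1×0.0530)² = 0.00281;  (−½·δa/a)² = (-0.5×0.0370)² = 0.000342;  (-3·δb/b)² = (-3×0.0260)² = 0.00608;  (-1·δz/z)² = (-1×0.00770)² = 5.93e-05
δQ/Q = √(0.00929) = 0.0964
Q = 0.00522, so δQ = 0.0964 × 0.00522 = 0.000503.

0.00522 ± 0.000503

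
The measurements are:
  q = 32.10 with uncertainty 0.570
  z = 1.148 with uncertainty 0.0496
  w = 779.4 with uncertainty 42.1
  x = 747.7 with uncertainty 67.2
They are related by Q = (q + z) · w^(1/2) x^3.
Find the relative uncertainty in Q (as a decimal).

Let u = q + z = 33.25. δu = √(δq² + δz²) = √(0.325 + 0.00246) = 0.572, so δu/u = 0.0172.
Q is then a monomial in u, w, x:
δQ/Q = √((δu/u)² + (½·δw/w)² + (3·δx/x)²) = √(0.000296 + 0.000729 + 0.0727) = 0.272

0.272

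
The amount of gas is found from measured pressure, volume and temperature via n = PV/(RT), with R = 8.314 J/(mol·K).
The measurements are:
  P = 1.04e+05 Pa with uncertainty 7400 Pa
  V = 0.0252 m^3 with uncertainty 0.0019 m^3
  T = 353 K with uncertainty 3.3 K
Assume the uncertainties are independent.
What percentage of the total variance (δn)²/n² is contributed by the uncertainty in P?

(δn/n)² = (1·δP/P)² + (1·δV/V)² + (-1·δT/T)²
  P term: (1×0.0712)² = 0.00506
  V term: (1×0.0754)² = 0.00568
  T term: (-1×0.00935)² = 8.74e-05
Total = 0.0108. Share from P = 0.00506/0.0108 = 0.467.

46.7%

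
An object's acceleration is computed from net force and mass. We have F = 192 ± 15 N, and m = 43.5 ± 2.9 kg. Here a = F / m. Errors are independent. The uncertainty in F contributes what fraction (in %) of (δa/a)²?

(δa/a)² = (1·δF/F)² + (-1·δm/m)²
  F term: (1×0.0781)² = 0.00610
  m term: (-1×0.0667)² = 0.00444
Total = 0.0105. Share from F = 0.00610/0.0105 = 0.579.

57.9%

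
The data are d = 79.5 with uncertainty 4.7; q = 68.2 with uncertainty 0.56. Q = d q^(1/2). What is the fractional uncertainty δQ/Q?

Products/powers → add relative errors in quadrature, weighted by exponent:
  (1·δd/d)² = (1×0.0591)² = 0.00350;  (½·δq/q)² = (0.5×0.00821)² = 1.69e-05
δQ/Q = √(0.00351) = 0.0593

0.0593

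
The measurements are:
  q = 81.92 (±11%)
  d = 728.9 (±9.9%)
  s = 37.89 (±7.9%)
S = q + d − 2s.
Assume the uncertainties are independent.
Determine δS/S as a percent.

Sums and differences: (δS)² = Σ (cᵢ δxᵢ)².
  (δq)² = 81.2;  (δd)² = 5210;  (2·δs)² = 35.8
δS = √(5320) = 73.0
S = 735.0, so δS/S = 73.0/735.0 = 0.0993.

9.93%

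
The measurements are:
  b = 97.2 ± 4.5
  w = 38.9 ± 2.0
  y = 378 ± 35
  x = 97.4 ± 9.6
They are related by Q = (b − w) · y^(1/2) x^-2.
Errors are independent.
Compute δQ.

0.0262

Let u = b − w = 58.3. δu = √(δb² + δw²) = √(20.2 + 4.00) = 4.92, so δu/u = 0.0845.
Q is then a monomial in u, y, x:
δQ/Q = √((δu/u)² + (½·δy/y)² + (-2·δx/x)²) = √(0.00713 + 0.00214 + 0.0389) = 0.219
Q = 0.119, so δQ = 0.219 × 0.119 = 0.0262.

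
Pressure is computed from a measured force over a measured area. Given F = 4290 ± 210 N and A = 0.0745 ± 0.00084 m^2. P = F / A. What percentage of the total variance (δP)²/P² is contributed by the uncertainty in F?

(δP/P)² = (1·δF/F)² + (-1·δA/A)²
  F term: (1×0.0490)² = 0.00240
  A term: (-1×0.0113)² = 0.000127
Total = 0.00252. Share from F = 0.00240/0.00252 = 0.950.

95.0%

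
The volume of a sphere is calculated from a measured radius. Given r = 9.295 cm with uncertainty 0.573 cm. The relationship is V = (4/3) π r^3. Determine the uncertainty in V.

622 cm^3

V ∝ r^3, so δV/V = |3| · δr/r = 3 × 0.0616 = 0.185.
V = 3364 cm^3, so δV = 0.185 × 3364 = 622 cm^3.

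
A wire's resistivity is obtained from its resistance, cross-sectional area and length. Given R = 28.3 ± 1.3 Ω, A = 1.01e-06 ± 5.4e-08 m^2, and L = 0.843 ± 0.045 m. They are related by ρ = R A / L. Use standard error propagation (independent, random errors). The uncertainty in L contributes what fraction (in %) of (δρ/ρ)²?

36.4%

(δρ/ρ)² = (1·δR/R)² + (1·δA/A)² + (-1·δL/L)²
  R term: (1×0.0459)² = 0.00211
  A term: (1×0.0535)² = 0.00286
  L term: (-1×0.0534)² = 0.00285
Total = 0.00782. Share from L = 0.00285/0.00782 = 0.364.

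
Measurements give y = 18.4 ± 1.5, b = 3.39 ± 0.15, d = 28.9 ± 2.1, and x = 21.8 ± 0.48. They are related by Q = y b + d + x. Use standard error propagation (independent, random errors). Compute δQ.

6.17

Let p = y·b = 62.4. δp/p = √((1·δy/y)² + (1·δb/b)²) = √(0.00665 + 0.00196) = 0.0928, so δp = 5.79.
Q = p + d + x: δQ = √(δp² + δd² + δx²) = √(33.5 + 4.41 + 0.230) = 6.17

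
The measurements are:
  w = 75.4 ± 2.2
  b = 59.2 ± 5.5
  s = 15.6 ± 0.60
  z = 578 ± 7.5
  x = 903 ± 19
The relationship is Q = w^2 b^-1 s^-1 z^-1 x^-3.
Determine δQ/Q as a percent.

13.3%

Products/powers → add relative errors in quadrature, weighted by exponent:
  (2·δw/w)² = (2×0.0292)² = 0.00341;  (-1·δb/b)² = (-1×0.0929)² = 0.00863;  (-1·δs/s)² = (-1×0.0385)² = 0.00148;  (-1·δz/z)² = (-1×0.0130)² = 0.000168;  (-3·δx/x)² = (-3×0.0210)² = 0.00398
δQ/Q = √(0.0177) = 0.133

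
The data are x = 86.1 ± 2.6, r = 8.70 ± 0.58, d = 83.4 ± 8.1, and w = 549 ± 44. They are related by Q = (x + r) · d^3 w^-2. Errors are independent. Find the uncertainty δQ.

60.9

Let u = x + r = 94.8. δu = √(δx² + δr²) = √(6.76 + 0.336) = 2.66, so δu/u = 0.0281.
Q is then a monomial in u, d, w:
δQ/Q = √((δu/u)² + (3·δd/d)² + (-2·δw/w)²) = √(0.000790 + 0.0849 + 0.0257) = 0.334
Q = 182, so δQ = 0.334 × 182 = 60.9.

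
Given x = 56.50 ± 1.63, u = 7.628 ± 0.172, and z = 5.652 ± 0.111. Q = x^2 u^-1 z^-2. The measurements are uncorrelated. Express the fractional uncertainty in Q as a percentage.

Products/powers → add relative errors in quadrature, weighted by exponent:
  (2·δx/x)² = (2×0.0288)² = 0.00333;  (-1·δu/u)² = (-1×0.0225)² = 0.000508;  (-2·δz/z)² = (-2×0.0196)² = 0.00154
δQ/Q = √(0.00538) = 0.0734

7.34%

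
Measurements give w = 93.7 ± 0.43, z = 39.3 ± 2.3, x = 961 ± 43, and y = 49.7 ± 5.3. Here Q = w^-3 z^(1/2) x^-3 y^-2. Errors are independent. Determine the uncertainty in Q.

8.83e-19

Each factor contributes (exponent × relative error)² to (δQ/Q)²:
  (-3·δw/w)² = (-3×0.00459)² = 0.000190;  (½·δz/z)² = (0.5×0.0585)² = 0.000856;  (-3·δx/x)² = (-3×0.0447)² = 0.0180;  (-2·δy/y)² = (-2×0.107)² = 0.0455
δQ/Q = √(0.0646) = 0.254
Q = 3.48e-18, so δQ = 0.254 × 3.48e-18 = 8.83e-19.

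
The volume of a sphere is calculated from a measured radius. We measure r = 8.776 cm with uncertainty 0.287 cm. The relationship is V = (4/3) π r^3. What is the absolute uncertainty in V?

278 cm^3

Since V is a product/quotient, work with relative uncertainties:
  (3·δr/r)² = (3×0.0327)² = 0.00963
δV/V = √(0.00963) = 0.0981
V = 2831 cm^3, so δV = 0.0981 × 2831 = 278 cm^3.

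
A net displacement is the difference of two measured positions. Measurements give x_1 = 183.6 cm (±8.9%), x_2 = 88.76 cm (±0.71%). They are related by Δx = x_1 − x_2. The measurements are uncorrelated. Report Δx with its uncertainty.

94.84 ± 16.4 cm

Each term contributes (cᵢ δxᵢ)² to (δΔx)²:
  (δx_1)² = 267;  (δx_2)² = 0.397
δΔx = √(267) = 16.4 cm
Δx = 94.84 cm.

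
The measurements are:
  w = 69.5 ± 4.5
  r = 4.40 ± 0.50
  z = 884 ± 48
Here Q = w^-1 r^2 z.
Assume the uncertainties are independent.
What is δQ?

59.7

For a monomial Q ∝ w^-1, r^2, z, fractional errors add in quadrature:
  (-1·δw/w)² = (-1×0.0647)² = 0.00419;  (2·δr/r)² = (2×0.114)² = 0.0517;  (1·δz/z)² = (1×0.0543)² = 0.00295
δQ/Q = √(0.0588) = 0.242
Q = 246, so δQ = 0.242 × 246 = 59.7.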